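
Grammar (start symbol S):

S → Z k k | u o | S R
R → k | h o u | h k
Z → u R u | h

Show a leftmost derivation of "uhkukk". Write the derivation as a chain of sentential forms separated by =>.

S => Zkk => uRukk => uhkukk

S => Zkk   [S → Z k k]
Zkk => uRukk   [Z → u R u]
uRukk => uhkukk   [R → h k]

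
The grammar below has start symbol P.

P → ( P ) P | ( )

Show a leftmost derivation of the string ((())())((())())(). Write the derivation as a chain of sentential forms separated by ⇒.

P⇒(P)P⇒((P)P)P⇒((())P)P⇒((())())P⇒((())())(P)P⇒((())())((P)P)P⇒((())())((())P)P⇒((())())((())())P⇒((())())((())())()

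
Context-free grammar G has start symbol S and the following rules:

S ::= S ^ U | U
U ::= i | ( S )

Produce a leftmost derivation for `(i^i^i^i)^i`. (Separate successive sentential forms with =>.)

S=>S^U=>U^U=>(S)^U=>(S^U)^U=>(S^U^U)^U=>(S^U^U^U)^U=>(U^U^U^U)^U=>(i^U^U^U)^U=>(i^i^U^U)^U=>(i^i^i^U)^U=>(i^i^i^i)^U=>(i^i^i^i)^i

S => S^U   [S ::= S ^ U]
S^U => U^U   [S ::= U]
U^U => (S)^U   [U ::= ( S )]
(S)^U => (S^U)^U   [S ::= S ^ U]
(S^U)^U => (S^U^U)^U   [S ::= S ^ U]
(S^U^U)^U => (S^U^U^U)^U   [S ::= S ^ U]
(S^U^U^U)^U => (U^U^U^U)^U   [S ::= U]
(U^U^U^U)^U => (i^U^U^U)^U   [U ::= i]
(i^U^U^U)^U => (i^i^U^U)^U   [U ::= i]
(i^i^U^U)^U => (i^i^i^U)^U   [U ::= i]
(i^i^i^U)^U => (i^i^i^i)^U   [U ::= i]
(i^i^i^i)^U => (i^i^i^i)^i   [U ::= i]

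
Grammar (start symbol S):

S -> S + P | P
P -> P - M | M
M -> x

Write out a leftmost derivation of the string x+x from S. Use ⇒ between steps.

S⇒S+P⇒P+P⇒M+P⇒x+P⇒x+M⇒x+x

S ⇒ S+P   [S -> S + P]
S+P ⇒ P+P   [S -> P]
P+P ⇒ M+P   [P -> M]
M+P ⇒ x+P   [M -> x]
x+P ⇒ x+M   [P -> M]
x+M ⇒ x+x   [M -> x]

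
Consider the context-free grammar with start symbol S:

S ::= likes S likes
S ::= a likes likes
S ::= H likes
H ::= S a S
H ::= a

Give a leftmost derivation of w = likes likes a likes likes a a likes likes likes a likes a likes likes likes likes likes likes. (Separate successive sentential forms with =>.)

S => likes S likes   [S ::= likes S likes]
likes S likes => likes likes S likes likes   [S ::= likes S likes]
likes likes S likes likes => likes likes H likes likes likes   [S ::= H likes]
likes likes H likes likes likes => likes likes S a S likes likes likes   [H ::= S a S]
likes likes S a S likes likes likes => likes likes H likes a S likes likes likes   [S ::= H likes]
likes likes H likes a S likes likes likes => likes likes S a S likes a S likes likes likes   [H ::= S a S]
likes likes S a S likes a S likes likes likes => likes likes a likes likes a S likes a S likes likes likes   [S ::= a likes likes]
likes likes a likes likes a S likes a S likes likes likes => likes likes a likes likes a a likes likes likes a S likes likes likes   [S ::= a likes likes]
likes likes a likes likes a a likes likes likes a S likes likes likes => likes likes a likes likes a a likes likes likes a likes S likes likes likes likes   [S ::= likes S likes]
likes likes a likes likes a a likes likes likes a likes S likes likes likes likes => likes likes a likes likes a a likes likes likes a likes a likes likes likes likes likes likes   [S ::= a likes likes]

S => likes S likes => likes likes S likes likes => likes likes H likes likes likes => likes likes S a S likes likes likes => likes likes H likes a S likes likes likes => likes likes S a S likes a S likes likes likes => likes likes a likes likes a S likes a S likes likes likes => likes likes a likes likes a a likes likes likes a S likes likes likes => likes likes a likes likes a a likes likes likes a likes S likes likes likes likes => likes likes a likes likes a a likes likes likes a likes a likes likes likes likes likes likes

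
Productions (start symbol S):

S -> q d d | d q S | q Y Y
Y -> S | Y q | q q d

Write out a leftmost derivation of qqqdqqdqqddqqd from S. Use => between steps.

S => qYY => qYqY => qqqdqY => qqqdqS => qqqdqqYY => qqqdqqSY => qqqdqqdqSY => qqqdqqdqqddY => qqqdqqdqqddqqd

S => qYY   [S -> q Y Y]
qYY => qYqY   [Y -> Y q]
qYqY => qqqdqY   [Y -> q q d]
qqqdqY => qqqdqS   [Y -> S]
qqqdqS => qqqdqqYY   [S -> q Y Y]
qqqdqqYY => qqqdqqSY   [Y -> S]
qqqdqqSY => qqqdqqdqSY   [S -> d q S]
qqqdqqdqSY => qqqdqqdqqddY   [S -> q d d]
qqqdqqdqqddY => qqqdqqdqqddqqd   [Y -> q q d]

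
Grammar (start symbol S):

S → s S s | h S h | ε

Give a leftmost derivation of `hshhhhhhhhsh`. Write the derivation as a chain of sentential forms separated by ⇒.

S ⇒ hSh ⇒ hsSsh ⇒ hshShsh ⇒ hshhShhsh ⇒ hshhhShhhsh ⇒ hshhhhShhhhsh ⇒ hshhhhhhhhsh

S ⇒ hSh   [S → h S h]
hSh ⇒ hsSsh   [S → s S s]
hsSsh ⇒ hshShsh   [S → h S h]
hshShsh ⇒ hshhShhsh   [S → h S h]
hshhShhsh ⇒ hshhhShhhsh   [S → h S h]
hshhhShhhsh ⇒ hshhhhShhhhsh   [S → h S h]
hshhhhShhhhsh ⇒ hshhhhhhhhsh   [S → ε]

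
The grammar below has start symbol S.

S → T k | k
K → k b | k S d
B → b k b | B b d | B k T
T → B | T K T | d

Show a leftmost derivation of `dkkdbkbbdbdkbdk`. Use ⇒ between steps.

S ⇒ Tk   [S → T k]
Tk ⇒ TKTk   [T → T K T]
TKTk ⇒ TKTKTk   [T → T K T]
TKTKTk ⇒ dKTKTk   [T → d]
dKTKTk ⇒ dkSdTKTk   [K → k S d]
dkSdTKTk ⇒ dkkdTKTk   [S → k]
dkkdTKTk ⇒ dkkdBKTk   [T → B]
dkkdBKTk ⇒ dkkdBbdKTk   [B → B b d]
dkkdBbdKTk ⇒ dkkdBbdbdKTk   [B → B b d]
dkkdBbdbdKTk ⇒ dkkdbkbbdbdKTk   [B → b k b]
dkkdbkbbdbdKTk ⇒ dkkdbkbbdbdkbTk   [K → k b]
dkkdbkbbdbdkbTk ⇒ dkkdbkbbdbdkbdk   [T → d]

S ⇒ Tk ⇒ TKTk ⇒ TKTKTk ⇒ dKTKTk ⇒ dkSdTKTk ⇒ dkkdTKTk ⇒ dkkdBKTk ⇒ dkkdBbdKTk ⇒ dkkdBbdbdKTk ⇒ dkkdbkbbdbdKTk ⇒ dkkdbkbbdbdkbTk ⇒ dkkdbkbbdbdkbdk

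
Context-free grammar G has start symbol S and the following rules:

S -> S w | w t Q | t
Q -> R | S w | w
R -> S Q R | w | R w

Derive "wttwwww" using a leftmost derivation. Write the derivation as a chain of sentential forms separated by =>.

S => Sw => Sww => wtQww => wtSwww => wtSwwww => wttwwww

S => Sw   [S -> S w]
Sw => Sww   [S -> S w]
Sww => wtQww   [S -> w t Q]
wtQww => wtSwww   [Q -> S w]
wtSwww => wtSwwww   [S -> S w]
wtSwwww => wttwwww   [S -> t]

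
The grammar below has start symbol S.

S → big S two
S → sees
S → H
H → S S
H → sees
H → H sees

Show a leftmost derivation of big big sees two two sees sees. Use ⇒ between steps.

S ⇒ H ⇒ H sees ⇒ S S sees ⇒ big S two S sees ⇒ big big S two two S sees ⇒ big big sees two two S sees ⇒ big big sees two two sees sees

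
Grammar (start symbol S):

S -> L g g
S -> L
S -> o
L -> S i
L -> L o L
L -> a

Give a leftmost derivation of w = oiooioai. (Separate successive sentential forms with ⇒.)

S ⇒ L   [S -> L]
L ⇒ Si   [L -> S i]
Si ⇒ Li   [S -> L]
Li ⇒ LoLi   [L -> L o L]
LoLi ⇒ LoLoLi   [L -> L o L]
LoLoLi ⇒ SioLoLi   [L -> S i]
SioLoLi ⇒ oioLoLi   [S -> o]
oioLoLi ⇒ oioSioLi   [L -> S i]
oioSioLi ⇒ oiooioLi   [S -> o]
oiooioLi ⇒ oiooioai   [L -> a]

S ⇒ L ⇒ Si ⇒ Li ⇒ LoLi ⇒ LoLoLi ⇒ SioLoLi ⇒ oioLoLi ⇒ oioSioLi ⇒ oiooioLi ⇒ oiooioai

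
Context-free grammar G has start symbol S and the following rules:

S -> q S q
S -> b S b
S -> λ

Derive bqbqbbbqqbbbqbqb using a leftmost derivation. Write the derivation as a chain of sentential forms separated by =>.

S => bSb   [S -> b S b]
bSb => bqSqb   [S -> q S q]
bqSqb => bqbSbqb   [S -> b S b]
bqbSbqb => bqbqSqbqb   [S -> q S q]
bqbqSqbqb => bqbqbSbqbqb   [S -> b S b]
bqbqbSbqbqb => bqbqbbSbbqbqb   [S -> b S b]
bqbqbbSbbqbqb => bqbqbbbSbbbqbqb   [S -> b S b]
bqbqbbbSbbbqbqb => bqbqbbbqSqbbbqbqb   [S -> q S q]
bqbqbbbqSqbbbqbqb => bqbqbbbqqbbbqbqb   [S -> λ]

S => bSb => bqSqb => bqbSbqb => bqbqSqbqb => bqbqbSbqbqb => bqbqbbSbbqbqb => bqbqbbbSbbbqbqb => bqbqbbbqSqbbbqbqb => bqbqbbbqqbbbqbqb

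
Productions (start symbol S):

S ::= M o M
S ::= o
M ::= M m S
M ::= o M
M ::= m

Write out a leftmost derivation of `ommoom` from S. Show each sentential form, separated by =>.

S => MoM   [S ::= M o M]
MoM => MmSoM   [M ::= M m S]
MmSoM => oMmSoM   [M ::= o M]
oMmSoM => ommSoM   [M ::= m]
ommSoM => ommooM   [S ::= o]
ommooM => ommoom   [M ::= m]

S => MoM => MmSoM => oMmSoM => ommSoM => ommooM => ommoom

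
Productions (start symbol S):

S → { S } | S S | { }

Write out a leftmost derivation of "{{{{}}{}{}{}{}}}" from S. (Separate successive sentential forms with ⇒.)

S ⇒ {S}   [S → { S }]
{S} ⇒ {{S}}   [S → { S }]
{{S}} ⇒ {{SS}}   [S → S S]
{{SS}} ⇒ {{SSS}}   [S → S S]
{{SSS}} ⇒ {{SSSS}}   [S → S S]
{{SSSS}} ⇒ {{SSSSS}}   [S → S S]
{{SSSSS}} ⇒ {{{S}SSSS}}   [S → { S }]
{{{S}SSSS}} ⇒ {{{{}}SSSS}}   [S → { }]
{{{{}}SSSS}} ⇒ {{{{}}{}SSS}}   [S → { }]
{{{{}}{}SSS}} ⇒ {{{{}}{}{}SS}}   [S → { }]
{{{{}}{}{}SS}} ⇒ {{{{}}{}{}{}S}}   [S → { }]
{{{{}}{}{}{}S}} ⇒ {{{{}}{}{}{}{}}}   [S → { }]

S ⇒ {S} ⇒ {{S}} ⇒ {{SS}} ⇒ {{SSS}} ⇒ {{SSSS}} ⇒ {{SSSSS}} ⇒ {{{S}SSSS}} ⇒ {{{{}}SSSS}} ⇒ {{{{}}{}SSS}} ⇒ {{{{}}{}{}SS}} ⇒ {{{{}}{}{}{}S}} ⇒ {{{{}}{}{}{}{}}}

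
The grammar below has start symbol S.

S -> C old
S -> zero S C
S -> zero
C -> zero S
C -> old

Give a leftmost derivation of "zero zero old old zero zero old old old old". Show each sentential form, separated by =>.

S => C old => zero S old => zero zero S C old => zero zero C old C old => zero zero old old C old => zero zero old old zero S old => zero zero old old zero zero S C old => zero zero old old zero zero C old C old => zero zero old old zero zero old old C old => zero zero old old zero zero old old old old

S => C old   [S -> C old]
C old => zero S old   [C -> zero S]
zero S old => zero zero S C old   [S -> zero S C]
zero zero S C old => zero zero C old C old   [S -> C old]
zero zero C old C old => zero zero old old C old   [C -> old]
zero zero old old C old => zero zero old old zero S old   [C -> zero S]
zero zero old old zero S old => zero zero old old zero zero S C old   [S -> zero S C]
zero zero old old zero zero S C old => zero zero old old zero zero C old C old   [S -> C old]
zero zero old old zero zero C old C old => zero zero old old zero zero old old C old   [C -> old]
zero zero old old zero zero old old C old => zero zero old old zero zero old old old old   [C -> old]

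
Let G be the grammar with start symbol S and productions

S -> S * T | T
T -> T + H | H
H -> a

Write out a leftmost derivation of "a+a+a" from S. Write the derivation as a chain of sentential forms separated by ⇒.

S ⇒ T ⇒ T+H ⇒ T+H+H ⇒ H+H+H ⇒ a+H+H ⇒ a+a+H ⇒ a+a+a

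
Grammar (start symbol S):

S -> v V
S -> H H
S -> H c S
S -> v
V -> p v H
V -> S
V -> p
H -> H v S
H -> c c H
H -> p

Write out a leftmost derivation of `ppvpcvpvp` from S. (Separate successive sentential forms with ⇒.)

S⇒HH⇒pH⇒pHvS⇒ppvS⇒ppvHcS⇒ppvpcS⇒ppvpcvV⇒ppvpcvpvH⇒ppvpcvpvp

S ⇒ HH   [S -> H H]
HH ⇒ pH   [H -> p]
pH ⇒ pHvS   [H -> H v S]
pHvS ⇒ ppvS   [H -> p]
ppvS ⇒ ppvHcS   [S -> H c S]
ppvHcS ⇒ ppvpcS   [H -> p]
ppvpcS ⇒ ppvpcvV   [S -> v V]
ppvpcvV ⇒ ppvpcvpvH   [V -> p v H]
ppvpcvpvH ⇒ ppvpcvpvp   [H -> p]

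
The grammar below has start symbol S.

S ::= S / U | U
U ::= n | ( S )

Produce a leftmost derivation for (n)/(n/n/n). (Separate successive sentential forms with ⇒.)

S⇒S/U⇒U/U⇒(S)/U⇒(U)/U⇒(n)/U⇒(n)/(S)⇒(n)/(S/U)⇒(n)/(S/U/U)⇒(n)/(U/U/U)⇒(n)/(n/U/U)⇒(n)/(n/n/U)⇒(n)/(n/n/n)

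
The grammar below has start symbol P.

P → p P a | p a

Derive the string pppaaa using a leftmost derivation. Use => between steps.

P => pPa => ppPaa => pppaaa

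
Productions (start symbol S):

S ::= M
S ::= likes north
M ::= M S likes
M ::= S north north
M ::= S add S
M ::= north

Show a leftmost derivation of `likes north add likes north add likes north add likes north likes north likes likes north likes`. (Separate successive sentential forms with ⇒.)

S ⇒ M   [S ::= M]
M ⇒ M S likes   [M ::= M S likes]
M S likes ⇒ M S likes S likes   [M ::= M S likes]
M S likes S likes ⇒ S add S S likes S likes   [M ::= S add S]
S add S S likes S likes ⇒ M add S S likes S likes   [S ::= M]
M add S S likes S likes ⇒ S add S add S S likes S likes   [M ::= S add S]
S add S add S S likes S likes ⇒ likes north add S add S S likes S likes   [S ::= likes north]
likes north add S add S S likes S likes ⇒ likes north add likes north add S S likes S likes   [S ::= likes north]
likes north add likes north add S S likes S likes ⇒ likes north add likes north add M S likes S likes   [S ::= M]
likes north add likes north add M S likes S likes ⇒ likes north add likes north add S add S S likes S likes   [M ::= S add S]
likes north add likes north add S add S S likes S likes ⇒ likes north add likes north add likes north add S S likes S likes   [S ::= likes north]
likes north add likes north add likes north add S S likes S likes ⇒ likes north add likes north add likes north add likes north S likes S likes   [S ::= likes north]
likes north add likes north add likes north add likes north S likes S likes ⇒ likes north add likes north add likes north add likes north likes north likes S likes   [S ::= likes north]
likes north add likes north add likes north add likes north likes north likes S likes ⇒ likes north add likes north add likes north add likes north likes north likes likes north likes   [S ::= likes north]

S ⇒ M ⇒ M S likes ⇒ M S likes S likes ⇒ S add S S likes S likes ⇒ M add S S likes S likes ⇒ S add S add S S likes S likes ⇒ likes north add S add S S likes S likes ⇒ likes north add likes north add S S likes S likes ⇒ likes north add likes north add M S likes S likes ⇒ likes north add likes north add S add S S likes S likes ⇒ likes north add likes north add likes north add S S likes S likes ⇒ likes north add likes north add likes north add likes north S likes S likes ⇒ likes north add likes north add likes north add likes north likes north likes S likes ⇒ likes north add likes north add likes north add likes north likes north likes likes north likes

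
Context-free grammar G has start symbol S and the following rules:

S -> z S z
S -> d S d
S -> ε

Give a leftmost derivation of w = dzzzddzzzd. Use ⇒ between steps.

S ⇒ dSd   [S -> d S d]
dSd ⇒ dzSzd   [S -> z S z]
dzSzd ⇒ dzzSzzd   [S -> z S z]
dzzSzzd ⇒ dzzzSzzzd   [S -> z S z]
dzzzSzzzd ⇒ dzzzdSdzzzd   [S -> d S d]
dzzzdSdzzzd ⇒ dzzzddzzzd   [S -> ε]

S⇒dSd⇒dzSzd⇒dzzSzzd⇒dzzzSzzzd⇒dzzzdSdzzzd⇒dzzzddzzzd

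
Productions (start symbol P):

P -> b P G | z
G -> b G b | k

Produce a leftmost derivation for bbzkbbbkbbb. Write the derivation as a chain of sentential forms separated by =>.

P=>bPG=>bbPGG=>bbzGG=>bbzkG=>bbzkbGb=>bbzkbbGbb=>bbzkbbbGbbb=>bbzkbbbkbbb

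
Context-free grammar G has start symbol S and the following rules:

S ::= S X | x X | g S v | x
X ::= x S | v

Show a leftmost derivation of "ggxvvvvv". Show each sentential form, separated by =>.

S=>SX=>SXX=>SXXX=>gSvXXX=>ggSvvXXX=>ggxvvXXX=>ggxvvvXX=>ggxvvvvX=>ggxvvvvv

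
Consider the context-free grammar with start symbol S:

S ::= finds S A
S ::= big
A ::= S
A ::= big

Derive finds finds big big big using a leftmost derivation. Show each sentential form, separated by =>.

S => finds S A => finds finds S A A => finds finds big A A => finds finds big S A => finds finds big big A => finds finds big big big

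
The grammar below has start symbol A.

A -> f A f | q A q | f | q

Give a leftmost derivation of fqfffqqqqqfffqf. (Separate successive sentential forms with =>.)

A => fAf => fqAqf => fqfAfqf => fqffAffqf => fqfffAfffqf => fqfffqAqfffqf => fqfffqqAqqfffqf => fqfffqqqqqfffqf

A => fAf   [A -> f A f]
fAf => fqAqf   [A -> q A q]
fqAqf => fqfAfqf   [A -> f A f]
fqfAfqf => fqffAffqf   [A -> f A f]
fqffAffqf => fqfffAfffqf   [A -> f A f]
fqfffAfffqf => fqfffqAqfffqf   [A -> q A q]
fqfffqAqfffqf => fqfffqqAqqfffqf   [A -> q A q]
fqfffqqAqqfffqf => fqfffqqqqqfffqf   [A -> q]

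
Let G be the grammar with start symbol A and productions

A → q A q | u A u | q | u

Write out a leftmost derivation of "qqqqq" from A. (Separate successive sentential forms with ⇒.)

A ⇒ qAq ⇒ qqAqq ⇒ qqqqq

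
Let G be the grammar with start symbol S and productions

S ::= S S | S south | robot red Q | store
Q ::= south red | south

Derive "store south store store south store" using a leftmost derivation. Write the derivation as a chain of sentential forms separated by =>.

S => S S   [S ::= S S]
S S => S south S   [S ::= S south]
S south S => S S south S   [S ::= S S]
S S south S => S S S south S   [S ::= S S]
S S S south S => S south S S south S   [S ::= S south]
S south S S south S => store south S S south S   [S ::= store]
store south S S south S => store south store S south S   [S ::= store]
store south store S south S => store south store store south S   [S ::= store]
store south store store south S => store south store store south store   [S ::= store]

S => S S => S south S => S S south S => S S S south S => S south S S south S => store south S S south S => store south store S south S => store south store store south S => store south store store south store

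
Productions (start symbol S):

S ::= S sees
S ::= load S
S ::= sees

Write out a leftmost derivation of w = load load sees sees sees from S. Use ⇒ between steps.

S ⇒ S sees   [S ::= S sees]
S sees ⇒ S sees sees   [S ::= S sees]
S sees sees ⇒ load S sees sees   [S ::= load S]
load S sees sees ⇒ load load S sees sees   [S ::= load S]
load load S sees sees ⇒ load load sees sees sees   [S ::= sees]

S ⇒ S sees ⇒ S sees sees ⇒ load S sees sees ⇒ load load S sees sees ⇒ load load sees sees sees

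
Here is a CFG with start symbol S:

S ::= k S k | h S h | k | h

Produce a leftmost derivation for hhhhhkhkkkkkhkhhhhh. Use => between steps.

S => hSh   [S ::= h S h]
hSh => hhShh   [S ::= h S h]
hhShh => hhhShhh   [S ::= h S h]
hhhShhh => hhhhShhhh   [S ::= h S h]
hhhhShhhh => hhhhhShhhhh   [S ::= h S h]
hhhhhShhhhh => hhhhhkSkhhhhh   [S ::= k S k]
hhhhhkSkhhhhh => hhhhhkhShkhhhhh   [S ::= h S h]
hhhhhkhShkhhhhh => hhhhhkhkSkhkhhhhh   [S ::= k S k]
hhhhhkhkSkhkhhhhh => hhhhhkhkkSkkhkhhhhh   [S ::= k S k]
hhhhhkhkkSkkhkhhhhh => hhhhhkhkkkkkhkhhhhh   [S ::= k]

S => hSh => hhShh => hhhShhh => hhhhShhhh => hhhhhShhhhh => hhhhhkSkhhhhh => hhhhhkhShkhhhhh => hhhhhkhkSkhkhhhhh => hhhhhkhkkSkkhkhhhhh => hhhhhkhkkkkkhkhhhhh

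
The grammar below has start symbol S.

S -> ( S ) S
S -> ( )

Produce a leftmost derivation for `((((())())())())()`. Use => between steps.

S=>(S)S=>((S)S)S=>(((S)S)S)S=>((((S)S)S)S)S=>((((())S)S)S)S=>((((())())S)S)S=>((((())())())S)S=>((((())())())())S=>((((())())())())()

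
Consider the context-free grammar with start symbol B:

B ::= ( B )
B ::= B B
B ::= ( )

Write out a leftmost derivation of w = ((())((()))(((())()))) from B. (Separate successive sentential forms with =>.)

B => (B) => (BB) => ((B)B) => ((())B) => ((())BB) => ((())(B)B) => ((())((B))B) => ((())((()))B) => ((())((()))(B)) => ((())((()))((B))) => ((())((()))((BB))) => ((())((()))(((B)B))) => ((())((()))(((())B))) => ((())((()))(((())())))

B => (B)   [B ::= ( B )]
(B) => (BB)   [B ::= B B]
(BB) => ((B)B)   [B ::= ( B )]
((B)B) => ((())B)   [B ::= ( )]
((())B) => ((())BB)   [B ::= B B]
((())BB) => ((())(B)B)   [B ::= ( B )]
((())(B)B) => ((())((B))B)   [B ::= ( B )]
((())((B))B) => ((())((()))B)   [B ::= ( )]
((())((()))B) => ((())((()))(B))   [B ::= ( B )]
((())((()))(B)) => ((())((()))((B)))   [B ::= ( B )]
((())((()))((B))) => ((())((()))((BB)))   [B ::= B B]
((())((()))((BB))) => ((())((()))(((B)B)))   [B ::= ( B )]
((())((()))(((B)B))) => ((())((()))(((())B)))   [B ::= ( )]
((())((()))(((())B))) => ((())((()))(((())())))   [B ::= ( )]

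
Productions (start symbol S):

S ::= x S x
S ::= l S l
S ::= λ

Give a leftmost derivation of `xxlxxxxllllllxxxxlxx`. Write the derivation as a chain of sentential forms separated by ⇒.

S ⇒ xSx ⇒ xxSxx ⇒ xxlSlxx ⇒ xxlxSxlxx ⇒ xxlxxSxxlxx ⇒ xxlxxxSxxxlxx ⇒ xxlxxxxSxxxxlxx ⇒ xxlxxxxlSlxxxxlxx ⇒ xxlxxxxllSllxxxxlxx ⇒ xxlxxxxlllSlllxxxxlxx ⇒ xxlxxxxllllllxxxxlxx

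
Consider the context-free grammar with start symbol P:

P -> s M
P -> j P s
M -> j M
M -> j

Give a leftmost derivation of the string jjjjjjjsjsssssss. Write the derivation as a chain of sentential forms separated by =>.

P=>jPs=>jjPss=>jjjPsss=>jjjjPssss=>jjjjjPsssss=>jjjjjjPssssss=>jjjjjjjPsssssss=>jjjjjjjsMsssssss=>jjjjjjjsjsssssss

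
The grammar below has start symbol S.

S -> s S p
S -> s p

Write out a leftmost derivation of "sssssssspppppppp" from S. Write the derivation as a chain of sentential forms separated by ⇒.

S ⇒ sSp ⇒ ssSpp ⇒ sssSppp ⇒ ssssSpppp ⇒ sssssSppppp ⇒ ssssssSpppppp ⇒ sssssssSppppppp ⇒ sssssssspppppppp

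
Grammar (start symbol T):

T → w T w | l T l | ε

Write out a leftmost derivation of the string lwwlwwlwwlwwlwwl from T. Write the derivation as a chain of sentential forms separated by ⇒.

T ⇒ lTl ⇒ lwTwl ⇒ lwwTwwl ⇒ lwwlTlwwl ⇒ lwwlwTwlwwl ⇒ lwwlwwTwwlwwl ⇒ lwwlwwlTlwwlwwl ⇒ lwwlwwlwTwlwwlwwl ⇒ lwwlwwlwwlwwlwwl

T ⇒ lTl   [T → l T l]
lTl ⇒ lwTwl   [T → w T w]
lwTwl ⇒ lwwTwwl   [T → w T w]
lwwTwwl ⇒ lwwlTlwwl   [T → l T l]
lwwlTlwwl ⇒ lwwlwTwlwwl   [T → w T w]
lwwlwTwlwwl ⇒ lwwlwwTwwlwwl   [T → w T w]
lwwlwwTwwlwwl ⇒ lwwlwwlTlwwlwwl   [T → l T l]
lwwlwwlTlwwlwwl ⇒ lwwlwwlwTwlwwlwwl   [T → w T w]
lwwlwwlwTwlwwlwwl ⇒ lwwlwwlwwlwwlwwl   [T → ε]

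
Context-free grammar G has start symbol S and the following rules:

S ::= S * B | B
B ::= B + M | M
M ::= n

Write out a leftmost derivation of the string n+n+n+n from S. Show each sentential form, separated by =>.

S => B => B+M => B+M+M => B+M+M+M => M+M+M+M => n+M+M+M => n+n+M+M => n+n+n+M => n+n+n+n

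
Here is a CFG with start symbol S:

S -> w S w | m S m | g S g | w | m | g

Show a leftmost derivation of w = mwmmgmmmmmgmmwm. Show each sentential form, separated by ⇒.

S ⇒ mSm ⇒ mwSwm ⇒ mwmSmwm ⇒ mwmmSmmwm ⇒ mwmmgSgmmwm ⇒ mwmmgmSmgmmwm ⇒ mwmmgmmSmmgmmwm ⇒ mwmmgmmmmmgmmwm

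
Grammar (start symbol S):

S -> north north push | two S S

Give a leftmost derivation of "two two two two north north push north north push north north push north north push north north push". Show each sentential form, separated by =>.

S => two S S   [S -> two S S]
two S S => two two S S S   [S -> two S S]
two two S S S => two two two S S S S   [S -> two S S]
two two two S S S S => two two two two S S S S S   [S -> two S S]
two two two two S S S S S => two two two two north north push S S S S   [S -> north north push]
two two two two north north push S S S S => two two two two north north push north north push S S S   [S -> north north push]
two two two two north north push north north push S S S => two two two two north north push north north push north north push S S   [S -> north north push]
two two two two north north push north north push north north push S S => two two two two north north push north north push north north push north north push S   [S -> north north push]
two two two two north north push north north push north north push north north push S => two two two two north north push north north push north north push north north push north north push   [S -> north north push]

S => two S S => two two S S S => two two two S S S S => two two two two S S S S S => two two two two north north push S S S S => two two two two north north push north north push S S S => two two two two north north push north north push north north push S S => two two two two north north push north north push north north push north north push S => two two two two north north push north north push north north push north north push north north push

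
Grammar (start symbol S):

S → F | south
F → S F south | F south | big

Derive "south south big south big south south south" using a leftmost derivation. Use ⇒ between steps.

S ⇒ F   [S → F]
F ⇒ F south   [F → F south]
F south ⇒ S F south south   [F → S F south]
S F south south ⇒ south F south south   [S → south]
south F south south ⇒ south S F south south south   [F → S F south]
south S F south south south ⇒ south F F south south south   [S → F]
south F F south south south ⇒ south S F south F south south south   [F → S F south]
south S F south F south south south ⇒ south south F south F south south south   [S → south]
south south F south F south south south ⇒ south south big south F south south south   [F → big]
south south big south F south south south ⇒ south south big south big south south south   [F → big]

S ⇒ F ⇒ F south ⇒ S F south south ⇒ south F south south ⇒ south S F south south south ⇒ south F F south south south ⇒ south S F south F south south south ⇒ south south F south F south south south ⇒ south south big south F south south south ⇒ south south big south big south south south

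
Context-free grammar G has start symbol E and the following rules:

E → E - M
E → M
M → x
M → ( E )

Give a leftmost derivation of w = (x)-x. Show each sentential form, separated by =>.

E => E-M   [E → E - M]
E-M => M-M   [E → M]
M-M => (E)-M   [M → ( E )]
(E)-M => (M)-M   [E → M]
(M)-M => (x)-M   [M → x]
(x)-M => (x)-x   [M → x]

E => E-M => M-M => (E)-M => (M)-M => (x)-M => (x)-x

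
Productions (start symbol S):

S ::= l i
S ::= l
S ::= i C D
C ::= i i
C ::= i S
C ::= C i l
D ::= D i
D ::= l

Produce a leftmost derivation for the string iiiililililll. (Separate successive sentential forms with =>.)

S => iCD   [S ::= i C D]
iCD => iiSD   [C ::= i S]
iiSD => iiiCDD   [S ::= i C D]
iiiCDD => iiiCilDD   [C ::= C i l]
iiiCilDD => iiiCililDD   [C ::= C i l]
iiiCililDD => iiiCilililDD   [C ::= C i l]
iiiCilililDD => iiiiSilililDD   [C ::= i S]
iiiiSilililDD => iiiililililDD   [S ::= l]
iiiililililDD => iiiilililillD   [D ::= l]
iiiilililillD => iiiililililll   [D ::= l]

S => iCD => iiSD => iiiCDD => iiiCilDD => iiiCililDD => iiiCilililDD => iiiiSilililDD => iiiililililDD => iiiilililillD => iiiililililll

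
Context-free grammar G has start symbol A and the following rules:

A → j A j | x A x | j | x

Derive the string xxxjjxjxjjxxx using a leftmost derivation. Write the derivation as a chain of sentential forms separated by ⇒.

A ⇒ xAx   [A → x A x]
xAx ⇒ xxAxx   [A → x A x]
xxAxx ⇒ xxxAxxx   [A → x A x]
xxxAxxx ⇒ xxxjAjxxx   [A → j A j]
xxxjAjxxx ⇒ xxxjjAjjxxx   [A → j A j]
xxxjjAjjxxx ⇒ xxxjjxAxjjxxx   [A → x A x]
xxxjjxAxjjxxx ⇒ xxxjjxjxjjxxx   [A → j]

A ⇒ xAx ⇒ xxAxx ⇒ xxxAxxx ⇒ xxxjAjxxx ⇒ xxxjjAjjxxx ⇒ xxxjjxAxjjxxx ⇒ xxxjjxjxjjxxx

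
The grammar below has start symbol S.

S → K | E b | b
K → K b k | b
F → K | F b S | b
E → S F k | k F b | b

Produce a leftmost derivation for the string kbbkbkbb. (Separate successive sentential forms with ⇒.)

S ⇒ Eb ⇒ kFbb ⇒ kKbb ⇒ kKbkbb ⇒ kKbkbkbb ⇒ kbbkbkbb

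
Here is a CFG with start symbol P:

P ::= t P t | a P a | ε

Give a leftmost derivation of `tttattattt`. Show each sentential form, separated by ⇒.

P ⇒ tPt   [P ::= t P t]
tPt ⇒ ttPtt   [P ::= t P t]
ttPtt ⇒ tttPttt   [P ::= t P t]
tttPttt ⇒ tttaPattt   [P ::= a P a]
tttaPattt ⇒ tttatPtattt   [P ::= t P t]
tttatPtattt ⇒ tttattattt   [P ::= ε]

P ⇒ tPt ⇒ ttPtt ⇒ tttPttt ⇒ tttaPattt ⇒ tttatPtattt ⇒ tttattattt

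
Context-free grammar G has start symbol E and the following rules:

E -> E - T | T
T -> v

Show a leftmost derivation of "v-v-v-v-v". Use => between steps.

E => E-T => E-T-T => E-T-T-T => E-T-T-T-T => T-T-T-T-T => v-T-T-T-T => v-v-T-T-T => v-v-v-T-T => v-v-v-v-T => v-v-v-v-v

E => E-T   [E -> E - T]
E-T => E-T-T   [E -> E - T]
E-T-T => E-T-T-T   [E -> E - T]
E-T-T-T => E-T-T-T-T   [E -> E - T]
E-T-T-T-T => T-T-T-T-T   [E -> T]
T-T-T-T-T => v-T-T-T-T   [T -> v]
v-T-T-T-T => v-v-T-T-T   [T -> v]
v-v-T-T-T => v-v-v-T-T   [T -> v]
v-v-v-T-T => v-v-v-v-T   [T -> v]
v-v-v-v-T => v-v-v-v-v   [T -> v]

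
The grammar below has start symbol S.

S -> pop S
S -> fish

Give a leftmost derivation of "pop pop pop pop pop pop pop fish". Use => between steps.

S => pop S => pop pop S => pop pop pop S => pop pop pop pop S => pop pop pop pop pop S => pop pop pop pop pop pop S => pop pop pop pop pop pop pop S => pop pop pop pop pop pop pop fish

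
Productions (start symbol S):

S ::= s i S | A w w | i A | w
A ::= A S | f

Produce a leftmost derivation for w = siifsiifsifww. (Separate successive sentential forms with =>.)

S => siS   [S ::= s i S]
siS => siiA   [S ::= i A]
siiA => siiAS   [A ::= A S]
siiAS => siifS   [A ::= f]
siifS => siifsiS   [S ::= s i S]
siifsiS => siifsiiA   [S ::= i A]
siifsiiA => siifsiiAS   [A ::= A S]
siifsiiAS => siifsiifS   [A ::= f]
siifsiifS => siifsiifsiS   [S ::= s i S]
siifsiifsiS => siifsiifsiAww   [S ::= A w w]
siifsiifsiAww => siifsiifsifww   [A ::= f]

S=>siS=>siiA=>siiAS=>siifS=>siifsiS=>siifsiiA=>siifsiiAS=>siifsiifS=>siifsiifsiS=>siifsiifsiAww=>siifsiifsifww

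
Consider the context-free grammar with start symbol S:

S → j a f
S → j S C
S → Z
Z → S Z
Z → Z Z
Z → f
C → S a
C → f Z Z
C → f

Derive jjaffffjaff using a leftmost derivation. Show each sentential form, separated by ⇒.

S ⇒ jSC ⇒ jjafC ⇒ jjaffZZ ⇒ jjaffZZZ ⇒ jjafffZZ ⇒ jjaffffZ ⇒ jjaffffSZ ⇒ jjaffffjafZ ⇒ jjaffffjaff

S ⇒ jSC   [S → j S C]
jSC ⇒ jjafC   [S → j a f]
jjafC ⇒ jjaffZZ   [C → f Z Z]
jjaffZZ ⇒ jjaffZZZ   [Z → Z Z]
jjaffZZZ ⇒ jjafffZZ   [Z → f]
jjafffZZ ⇒ jjaffffZ   [Z → f]
jjaffffZ ⇒ jjaffffSZ   [Z → S Z]
jjaffffSZ ⇒ jjaffffjafZ   [S → j a f]
jjaffffjafZ ⇒ jjaffffjaff   [Z → f]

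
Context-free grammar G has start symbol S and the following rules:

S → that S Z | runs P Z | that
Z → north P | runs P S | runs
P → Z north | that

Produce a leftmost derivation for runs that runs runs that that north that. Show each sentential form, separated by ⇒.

S ⇒ runs P Z ⇒ runs that Z ⇒ runs that runs P S ⇒ runs that runs Z north S ⇒ runs that runs runs P S north S ⇒ runs that runs runs that S north S ⇒ runs that runs runs that that north S ⇒ runs that runs runs that that north that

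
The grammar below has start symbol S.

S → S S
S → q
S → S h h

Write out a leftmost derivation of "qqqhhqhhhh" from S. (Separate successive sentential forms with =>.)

S => Shh   [S → S h h]
Shh => Shhhh   [S → S h h]
Shhhh => SShhhh   [S → S S]
SShhhh => ShhShhhh   [S → S h h]
ShhShhhh => SShhShhhh   [S → S S]
SShhShhhh => SSShhShhhh   [S → S S]
SSShhShhhh => qSShhShhhh   [S → q]
qSShhShhhh => qqShhShhhh   [S → q]
qqShhShhhh => qqqhhShhhh   [S → q]
qqqhhShhhh => qqqhhqhhhh   [S → q]

S=>Shh=>Shhhh=>SShhhh=>ShhShhhh=>SShhShhhh=>SSShhShhhh=>qSShhShhhh=>qqShhShhhh=>qqqhhShhhh=>qqqhhqhhhh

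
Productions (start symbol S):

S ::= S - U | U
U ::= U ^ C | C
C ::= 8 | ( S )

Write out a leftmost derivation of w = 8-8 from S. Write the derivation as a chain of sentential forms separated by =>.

S => S-U => U-U => C-U => 8-U => 8-C => 8-8

S => S-U   [S ::= S - U]
S-U => U-U   [S ::= U]
U-U => C-U   [U ::= C]
C-U => 8-U   [C ::= 8]
8-U => 8-C   [U ::= C]
8-C => 8-8   [C ::= 8]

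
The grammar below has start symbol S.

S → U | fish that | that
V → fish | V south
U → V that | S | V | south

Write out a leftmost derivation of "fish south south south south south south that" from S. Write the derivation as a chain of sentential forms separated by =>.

S => U => V that => V south that => V south south that => V south south south that => V south south south south that => V south south south south south that => V south south south south south south that => fish south south south south south south that

S => U   [S → U]
U => V that   [U → V that]
V that => V south that   [V → V south]
V south that => V south south that   [V → V south]
V south south that => V south south south that   [V → V south]
V south south south that => V south south south south that   [V → V south]
V south south south south that => V south south south south south that   [V → V south]
V south south south south south that => V south south south south south south that   [V → V south]
V south south south south south south that => fish south south south south south south that   [V → fish]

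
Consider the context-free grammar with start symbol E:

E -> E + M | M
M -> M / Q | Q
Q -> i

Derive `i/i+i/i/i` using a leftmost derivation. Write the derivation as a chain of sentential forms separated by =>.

E => E+M   [E -> E + M]
E+M => M+M   [E -> M]
M+M => M/Q+M   [M -> M / Q]
M/Q+M => Q/Q+M   [M -> Q]
Q/Q+M => i/Q+M   [Q -> i]
i/Q+M => i/i+M   [Q -> i]
i/i+M => i/i+M/Q   [M -> M / Q]
i/i+M/Q => i/i+M/Q/Q   [M -> M / Q]
i/i+M/Q/Q => i/i+Q/Q/Q   [M -> Q]
i/i+Q/Q/Q => i/i+i/Q/Q   [Q -> i]
i/i+i/Q/Q => i/i+i/i/Q   [Q -> i]
i/i+i/i/Q => i/i+i/i/i   [Q -> i]

E => E+M => M+M => M/Q+M => Q/Q+M => i/Q+M => i/i+M => i/i+M/Q => i/i+M/Q/Q => i/i+Q/Q/Q => i/i+i/Q/Q => i/i+i/i/Q => i/i+i/i/i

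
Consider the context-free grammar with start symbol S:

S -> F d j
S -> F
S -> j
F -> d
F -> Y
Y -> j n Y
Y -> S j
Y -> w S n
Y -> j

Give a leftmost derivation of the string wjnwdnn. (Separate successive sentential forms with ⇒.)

S ⇒ F ⇒ Y ⇒ wSn ⇒ wFn ⇒ wYn ⇒ wjnYn ⇒ wjnwSnn ⇒ wjnwFnn ⇒ wjnwdnn

S ⇒ F   [S -> F]
F ⇒ Y   [F -> Y]
Y ⇒ wSn   [Y -> w S n]
wSn ⇒ wFn   [S -> F]
wFn ⇒ wYn   [F -> Y]
wYn ⇒ wjnYn   [Y -> j n Y]
wjnYn ⇒ wjnwSnn   [Y -> w S n]
wjnwSnn ⇒ wjnwFnn   [S -> F]
wjnwFnn ⇒ wjnwdnn   [F -> d]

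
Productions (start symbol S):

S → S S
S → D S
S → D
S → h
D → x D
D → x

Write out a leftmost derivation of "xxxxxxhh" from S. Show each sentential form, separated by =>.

S => DS   [S → D S]
DS => xDS   [D → x D]
xDS => xxS   [D → x]
xxS => xxSS   [S → S S]
xxSS => xxSSS   [S → S S]
xxSSS => xxDSS   [S → D]
xxDSS => xxxDSS   [D → x D]
xxxDSS => xxxxDSS   [D → x D]
xxxxDSS => xxxxxDSS   [D → x D]
xxxxxDSS => xxxxxxSS   [D → x]
xxxxxxSS => xxxxxxhS   [S → h]
xxxxxxhS => xxxxxxhh   [S → h]

S => DS => xDS => xxS => xxSS => xxSSS => xxDSS => xxxDSS => xxxxDSS => xxxxxDSS => xxxxxxSS => xxxxxxhS => xxxxxxhh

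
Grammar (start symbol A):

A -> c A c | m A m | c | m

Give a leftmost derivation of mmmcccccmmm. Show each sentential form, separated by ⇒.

A ⇒ mAm   [A -> m A m]
mAm ⇒ mmAmm   [A -> m A m]
mmAmm ⇒ mmmAmmm   [A -> m A m]
mmmAmmm ⇒ mmmcAcmmm   [A -> c A c]
mmmcAcmmm ⇒ mmmccAccmmm   [A -> c A c]
mmmccAccmmm ⇒ mmmcccccmmm   [A -> c]

A ⇒ mAm ⇒ mmAmm ⇒ mmmAmmm ⇒ mmmcAcmmm ⇒ mmmccAccmmm ⇒ mmmcccccmmm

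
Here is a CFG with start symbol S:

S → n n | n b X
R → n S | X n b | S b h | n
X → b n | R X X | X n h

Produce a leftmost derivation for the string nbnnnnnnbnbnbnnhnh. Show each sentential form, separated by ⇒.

S ⇒ nbX   [S → n b X]
nbX ⇒ nbXnh   [X → X n h]
nbXnh ⇒ nbXnhnh   [X → X n h]
nbXnhnh ⇒ nbRXXnhnh   [X → R X X]
nbRXXnhnh ⇒ nbnSXXnhnh   [R → n S]
nbnSXXnhnh ⇒ nbnnnXXnhnh   [S → n n]
nbnnnXXnhnh ⇒ nbnnnRXXXnhnh   [X → R X X]
nbnnnRXXXnhnh ⇒ nbnnnnSXXXnhnh   [R → n S]
nbnnnnSXXXnhnh ⇒ nbnnnnnnXXXnhnh   [S → n n]
nbnnnnnnXXXnhnh ⇒ nbnnnnnnbnXXnhnh   [X → b n]
nbnnnnnnbnXXnhnh ⇒ nbnnnnnnbnbnXnhnh   [X → b n]
nbnnnnnnbnbnXnhnh ⇒ nbnnnnnnbnbnbnnhnh   [X → b n]

S ⇒ nbX ⇒ nbXnh ⇒ nbXnhnh ⇒ nbRXXnhnh ⇒ nbnSXXnhnh ⇒ nbnnnXXnhnh ⇒ nbnnnRXXXnhnh ⇒ nbnnnnSXXXnhnh ⇒ nbnnnnnnXXXnhnh ⇒ nbnnnnnnbnXXnhnh ⇒ nbnnnnnnbnbnXnhnh ⇒ nbnnnnnnbnbnbnnhnh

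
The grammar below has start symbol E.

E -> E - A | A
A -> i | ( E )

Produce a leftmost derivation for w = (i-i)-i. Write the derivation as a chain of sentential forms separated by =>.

E => E-A => A-A => (E)-A => (E-A)-A => (A-A)-A => (i-A)-A => (i-i)-A => (i-i)-i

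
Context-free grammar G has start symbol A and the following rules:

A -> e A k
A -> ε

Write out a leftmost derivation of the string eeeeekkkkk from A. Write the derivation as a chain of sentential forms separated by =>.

A => eAk   [A -> e A k]
eAk => eeAkk   [A -> e A k]
eeAkk => eeeAkkk   [A -> e A k]
eeeAkkk => eeeeAkkkk   [A -> e A k]
eeeeAkkkk => eeeeeAkkkkk   [A -> e A k]
eeeeeAkkkkk => eeeeekkkkk   [A -> ε]

A=>eAk=>eeAkk=>eeeAkkk=>eeeeAkkkk=>eeeeeAkkkkk=>eeeeekkkkk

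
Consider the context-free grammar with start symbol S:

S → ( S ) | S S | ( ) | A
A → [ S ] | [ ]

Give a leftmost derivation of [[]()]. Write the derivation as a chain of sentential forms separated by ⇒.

S ⇒ A ⇒ [S] ⇒ [SS] ⇒ [AS] ⇒ [[]S] ⇒ [[]()]

S ⇒ A   [S → A]
A ⇒ [S]   [A → [ S ]]
[S] ⇒ [SS]   [S → S S]
[SS] ⇒ [AS]   [S → A]
[AS] ⇒ [[]S]   [A → [ ]]
[[]S] ⇒ [[]()]   [S → ( )]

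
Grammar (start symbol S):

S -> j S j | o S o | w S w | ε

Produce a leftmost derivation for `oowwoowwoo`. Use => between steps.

S => oSo => ooSoo => oowSwoo => oowwSwwoo => oowwoSowwoo => oowwoowwoo

S => oSo   [S -> o S o]
oSo => ooSoo   [S -> o S o]
ooSoo => oowSwoo   [S -> w S w]
oowSwoo => oowwSwwoo   [S -> w S w]
oowwSwwoo => oowwoSowwoo   [S -> o S o]
oowwoSowwoo => oowwoowwoo   [S -> ε]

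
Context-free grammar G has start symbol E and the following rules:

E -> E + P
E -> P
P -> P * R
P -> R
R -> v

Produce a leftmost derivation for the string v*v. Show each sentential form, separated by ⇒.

E⇒P⇒P*R⇒R*R⇒v*R⇒v*v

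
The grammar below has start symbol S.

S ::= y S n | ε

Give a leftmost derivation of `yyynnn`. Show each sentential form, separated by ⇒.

S⇒ySn⇒yySnn⇒yyySnnn⇒yyynnn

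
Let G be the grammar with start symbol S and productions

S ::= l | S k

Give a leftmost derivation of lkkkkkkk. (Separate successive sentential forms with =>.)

S => Sk => Skk => Skkk => Skkkk => Skkkkk => Skkkkkk => Skkkkkkk => lkkkkkkk

S => Sk   [S ::= S k]
Sk => Skk   [S ::= S k]
Skk => Skkk   [S ::= S k]
Skkk => Skkkk   [S ::= S k]
Skkkk => Skkkkk   [S ::= S k]
Skkkkk => Skkkkkk   [S ::= S k]
Skkkkkk => Skkkkkkk   [S ::= S k]
Skkkkkkk => lkkkkkkk   [S ::= l]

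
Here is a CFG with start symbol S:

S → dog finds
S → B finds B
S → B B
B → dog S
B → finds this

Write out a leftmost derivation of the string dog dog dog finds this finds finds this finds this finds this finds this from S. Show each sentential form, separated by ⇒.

S ⇒ B B ⇒ dog S B ⇒ dog B B B ⇒ dog dog S B B ⇒ dog dog B B B B ⇒ dog dog dog S B B B ⇒ dog dog dog B finds B B B B ⇒ dog dog dog finds this finds B B B B ⇒ dog dog dog finds this finds finds this B B B ⇒ dog dog dog finds this finds finds this finds this B B ⇒ dog dog dog finds this finds finds this finds this finds this B ⇒ dog dog dog finds this finds finds this finds this finds this finds this

S ⇒ B B   [S → B B]
B B ⇒ dog S B   [B → dog S]
dog S B ⇒ dog B B B   [S → B B]
dog B B B ⇒ dog dog S B B   [B → dog S]
dog dog S B B ⇒ dog dog B B B B   [S → B B]
dog dog B B B B ⇒ dog dog dog S B B B   [B → dog S]
dog dog dog S B B B ⇒ dog dog dog B finds B B B B   [S → B finds B]
dog dog dog B finds B B B B ⇒ dog dog dog finds this finds B B B B   [B → finds this]
dog dog dog finds this finds B B B B ⇒ dog dog dog finds this finds finds this B B B   [B → finds this]
dog dog dog finds this finds finds this B B B ⇒ dog dog dog finds this finds finds this finds this B B   [B → finds this]
dog dog dog finds this finds finds this finds this B B ⇒ dog dog dog finds this finds finds this finds this finds this B   [B → finds this]
dog dog dog finds this finds finds this finds this finds this B ⇒ dog dog dog finds this finds finds this finds this finds this finds this   [B → finds this]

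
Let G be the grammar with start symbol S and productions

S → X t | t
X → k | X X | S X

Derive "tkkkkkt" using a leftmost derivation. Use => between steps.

S => Xt => XXt => XXXt => XXXXt => XXXXXt => SXXXXXt => tXXXXXt => tkXXXXt => tkkXXXt => tkkkXXt => tkkkkXt => tkkkkkt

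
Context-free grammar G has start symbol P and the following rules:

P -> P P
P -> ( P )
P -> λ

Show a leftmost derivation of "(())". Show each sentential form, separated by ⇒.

P ⇒ PP   [P -> P P]
PP ⇒ PPP   [P -> P P]
PPP ⇒ PPPP   [P -> P P]
PPPP ⇒ (P)PPP   [P -> ( P )]
(P)PPP ⇒ ((P))PPP   [P -> ( P )]
((P))PPP ⇒ (())PPP   [P -> λ]
(())PPP ⇒ (())PP   [P -> λ]
(())PP ⇒ (())P   [P -> λ]
(())P ⇒ (())   [P -> λ]

P ⇒ PP ⇒ PPP ⇒ PPPP ⇒ (P)PPP ⇒ ((P))PPP ⇒ (())PPP ⇒ (())PP ⇒ (())P ⇒ (())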